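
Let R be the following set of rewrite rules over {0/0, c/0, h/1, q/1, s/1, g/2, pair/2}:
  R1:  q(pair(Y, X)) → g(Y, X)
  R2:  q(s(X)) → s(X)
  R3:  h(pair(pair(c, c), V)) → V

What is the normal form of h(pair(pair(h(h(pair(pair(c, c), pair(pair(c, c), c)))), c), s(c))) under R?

1. h(pair(pair(h(h(pair(pair(c, c), pair(pair(c, c), c)))), c), s(c)))  →  h(pair(pair(h(pair(pair(c, c), c)), c), s(c)))   [R3 at 1.1.1.1]
2. h(pair(pair(h(pair(pair(c, c), c)), c), s(c)))  →  h(pair(pair(c, c), s(c)))   [R3 at 1.1.1]
3. h(pair(pair(c, c), s(c)))  →  s(c)   [R3 at ε]

s(c)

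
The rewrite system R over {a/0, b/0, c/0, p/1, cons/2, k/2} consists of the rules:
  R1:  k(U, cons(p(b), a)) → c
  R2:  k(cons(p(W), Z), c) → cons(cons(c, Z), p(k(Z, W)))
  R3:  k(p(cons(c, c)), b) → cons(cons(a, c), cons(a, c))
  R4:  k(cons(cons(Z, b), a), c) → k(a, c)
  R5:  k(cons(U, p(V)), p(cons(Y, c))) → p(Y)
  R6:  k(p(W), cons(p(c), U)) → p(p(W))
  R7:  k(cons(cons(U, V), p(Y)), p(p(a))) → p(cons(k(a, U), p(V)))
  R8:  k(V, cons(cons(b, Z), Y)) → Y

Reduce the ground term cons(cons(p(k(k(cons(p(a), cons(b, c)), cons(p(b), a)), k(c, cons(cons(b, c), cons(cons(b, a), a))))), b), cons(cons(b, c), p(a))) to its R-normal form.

1. cons(cons(p(k(k(cons(p(a), cons(b, c)), cons(p(b), a)), k(c, cons(cons(b, c), cons(cons(b, a), a))))), b), cons(cons(b, c), p(a)))  →  cons(cons(p(k(c, k(c, cons(cons(b, c), cons(cons(b, a), a))))), b), cons(cons(b, c), p(a)))   [R1 at 1.1.1.1]
2. cons(cons(p(k(c, k(c, cons(cons(b, c), cons(cons(b, a), a))))), b), cons(cons(b, c), p(a)))  →  cons(cons(p(k(c, cons(cons(b, a), a))), b), cons(cons(b, c), p(a)))   [R8 at 1.1.1.2]
3. cons(cons(p(k(c, cons(cons(b, a), a))), b), cons(cons(b, c), p(a)))  →  cons(cons(p(a), b), cons(cons(b, c), p(a)))   [R8 at 1.1.1]

cons(cons(p(a), b), cons(cons(b, c), p(a)))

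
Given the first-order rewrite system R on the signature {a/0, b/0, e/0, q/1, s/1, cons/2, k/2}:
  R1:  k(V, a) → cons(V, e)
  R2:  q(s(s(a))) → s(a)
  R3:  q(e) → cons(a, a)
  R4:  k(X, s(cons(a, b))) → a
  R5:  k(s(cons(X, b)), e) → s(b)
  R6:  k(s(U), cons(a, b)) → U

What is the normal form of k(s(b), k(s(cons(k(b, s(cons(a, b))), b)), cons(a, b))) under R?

b

1. k(s(b), k(s(cons(k(b, s(cons(a, b))), b)), cons(a, b)))  →  k(s(b), cons(k(b, s(cons(a, b))), b))   [R6 at 2]
2. k(s(b), cons(k(b, s(cons(a, b))), b))  →  k(s(b), cons(a, b))   [R4 at 2.1]
3. k(s(b), cons(a, b))  →  b   [R6 at ε]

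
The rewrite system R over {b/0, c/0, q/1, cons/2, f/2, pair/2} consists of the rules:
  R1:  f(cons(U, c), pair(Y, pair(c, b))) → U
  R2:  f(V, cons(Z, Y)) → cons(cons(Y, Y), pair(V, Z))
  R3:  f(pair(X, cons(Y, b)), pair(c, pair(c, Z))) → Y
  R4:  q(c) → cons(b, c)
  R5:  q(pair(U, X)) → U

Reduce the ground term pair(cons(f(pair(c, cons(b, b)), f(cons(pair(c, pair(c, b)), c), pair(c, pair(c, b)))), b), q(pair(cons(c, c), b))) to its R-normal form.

pair(cons(b, b), cons(c, c))

1. pair(cons(f(pair(c, cons(b, b)), f(cons(pair(c, pair(c, b)), c), pair(c, pair(c, b)))), b), q(pair(cons(c, c), b)))  →  pair(cons(f(pair(c, cons(b, b)), pair(c, pair(c, b))), b), q(pair(cons(c, c), b)))   [R1 at 1.1.2]
2. pair(cons(f(pair(c, cons(b, b)), pair(c, pair(c, b))), b), q(pair(cons(c, c), b)))  →  pair(cons(b, b), q(pair(cons(c, c), b)))   [R3 at 1.1]
3. pair(cons(b, b), q(pair(cons(c, c), b)))  →  pair(cons(b, b), cons(c, c))   [R5 at 2]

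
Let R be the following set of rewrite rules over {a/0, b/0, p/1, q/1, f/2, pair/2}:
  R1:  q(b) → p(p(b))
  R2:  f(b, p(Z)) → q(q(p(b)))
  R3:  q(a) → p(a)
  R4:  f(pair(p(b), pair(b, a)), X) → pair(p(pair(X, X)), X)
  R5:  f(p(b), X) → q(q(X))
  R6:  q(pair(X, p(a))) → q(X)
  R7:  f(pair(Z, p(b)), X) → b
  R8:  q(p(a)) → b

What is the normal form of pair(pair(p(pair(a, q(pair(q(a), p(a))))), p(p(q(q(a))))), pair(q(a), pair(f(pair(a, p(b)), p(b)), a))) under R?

pair(pair(p(pair(a, b)), p(p(b))), pair(p(a), pair(b, a)))

1. pair(pair(p(pair(a, q(pair(q(a), p(a))))), p(p(q(q(a))))), pair(q(a), pair(f(pair(a, p(b)), p(b)), a)))  →  pair(pair(p(pair(a, q(q(a)))), p(p(q(q(a))))), pair(q(a), pair(f(pair(a, p(b)), p(b)), a)))   [R6 at 1.1.1.2]
2. pair(pair(p(pair(a, q(q(a)))), p(p(q(q(a))))), pair(q(a), pair(f(pair(a, p(b)), p(b)), a)))  →  pair(pair(p(pair(a, q(p(a)))), p(p(q(q(a))))), pair(q(a), pair(f(pair(a, p(b)), p(b)), a)))   [R3 at 1.1.1.2.1]
3. pair(pair(p(pair(a, q(p(a)))), p(p(q(q(a))))), pair(q(a), pair(f(pair(a, p(b)), p(b)), a)))  →  pair(pair(p(pair(a, b)), p(p(q(q(a))))), pair(q(a), pair(f(pair(a, p(b)), p(b)), a)))   [R8 at 1.1.1.2]
4. pair(pair(p(pair(a, b)), p(p(q(q(a))))), pair(q(a), pair(f(pair(a, p(b)), p(b)), a)))  →  pair(pair(p(pair(a, b)), p(p(q(p(a))))), pair(q(a), pair(f(pair(a, p(b)), p(b)), a)))   [R3 at 1.2.1.1.1]
5. pair(pair(p(pair(a, b)), p(p(q(p(a))))), pair(q(a), pair(f(pair(a, p(b)), p(b)), a)))  →  pair(pair(p(pair(a, b)), p(p(b))), pair(q(a), pair(f(pair(a, p(b)), p(b)), a)))   [R8 at 1.2.1.1]
6. pair(pair(p(pair(a, b)), p(p(b))), pair(q(a), pair(f(pair(a, p(b)), p(b)), a)))  →  pair(pair(p(pair(a, b)), p(p(b))), pair(p(a), pair(f(pair(a, p(b)), p(b)), a)))   [R3 at 2.1]
7. pair(pair(p(pair(a, b)), p(p(b))), pair(p(a), pair(f(pair(a, p(b)), p(b)), a)))  →  pair(pair(p(pair(a, b)), p(p(b))), pair(p(a), pair(b, a)))   [R7 at 2.2.1]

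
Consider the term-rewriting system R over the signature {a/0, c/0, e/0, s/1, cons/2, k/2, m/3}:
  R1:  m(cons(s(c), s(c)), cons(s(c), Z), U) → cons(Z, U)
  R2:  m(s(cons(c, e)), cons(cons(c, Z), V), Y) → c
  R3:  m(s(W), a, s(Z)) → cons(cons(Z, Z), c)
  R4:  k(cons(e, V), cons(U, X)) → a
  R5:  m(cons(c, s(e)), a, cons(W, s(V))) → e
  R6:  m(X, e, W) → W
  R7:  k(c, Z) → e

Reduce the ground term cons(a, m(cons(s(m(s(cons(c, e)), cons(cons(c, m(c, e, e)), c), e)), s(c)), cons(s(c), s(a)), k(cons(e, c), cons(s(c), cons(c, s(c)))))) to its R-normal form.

1. cons(a, m(cons(s(m(s(cons(c, e)), cons(cons(c, m(c, e, e)), c), e)), s(c)), cons(s(c), s(a)), k(cons(e, c), cons(s(c), cons(c, s(c))))))  →  cons(a, m(cons(s(c), s(c)), cons(s(c), s(a)), k(cons(e, c), cons(s(c), cons(c, s(c))))))   [R2 at 2.1.1.1]
2. cons(a, m(cons(s(c), s(c)), cons(s(c), s(a)), k(cons(e, c), cons(s(c), cons(c, s(c))))))  →  cons(a, cons(s(a), k(cons(e, c), cons(s(c), cons(c, s(c))))))   [R1 at 2]
3. cons(a, cons(s(a), k(cons(e, c), cons(s(c), cons(c, s(c))))))  →  cons(a, cons(s(a), a))   [R4 at 2.2]

cons(a, cons(s(a), a))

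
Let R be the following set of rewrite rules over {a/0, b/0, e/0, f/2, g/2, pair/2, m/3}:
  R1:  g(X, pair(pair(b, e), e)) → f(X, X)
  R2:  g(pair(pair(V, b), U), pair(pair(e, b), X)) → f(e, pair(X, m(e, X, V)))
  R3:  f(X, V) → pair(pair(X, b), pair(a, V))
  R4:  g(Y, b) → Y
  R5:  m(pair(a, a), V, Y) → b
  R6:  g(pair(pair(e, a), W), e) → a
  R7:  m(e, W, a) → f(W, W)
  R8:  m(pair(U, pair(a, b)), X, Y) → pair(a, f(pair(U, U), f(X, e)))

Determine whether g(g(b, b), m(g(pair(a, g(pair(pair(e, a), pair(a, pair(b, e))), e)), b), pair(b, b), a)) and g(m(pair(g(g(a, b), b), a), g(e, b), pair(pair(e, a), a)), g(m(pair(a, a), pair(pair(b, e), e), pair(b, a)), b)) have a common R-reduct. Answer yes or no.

yes — NF(t₁) = b, NF(t₂) = b

Reduce t₁ = g(g(b, b), m(g(pair(a, g(pair(pair(e, a), pair(a, pair(b, e))), e)), b), pair(b, b), a)):
1. g(g(b, b), m(g(pair(a, g(pair(pair(e, a), pair(a, pair(b, e))), e)), b), pair(b, b), a))  →  g(b, m(g(pair(a, g(pair(pair(e, a), pair(a, pair(b, e))), e)), b), pair(b, b), a))   [R4 at 1]
2. g(b, m(g(pair(a, g(pair(pair(e, a), pair(a, pair(b, e))), e)), b), pair(b, b), a))  →  g(b, m(pair(a, g(pair(pair(e, a), pair(a, pair(b, e))), e)), pair(b, b), a))   [R4 at 2.1]
3. g(b, m(pair(a, g(pair(pair(e, a), pair(a, pair(b, e))), e)), pair(b, b), a))  →  g(b, m(pair(a, a), pair(b, b), a))   [R6 at 2.1.2]
4. g(b, m(pair(a, a), pair(b, b), a))  →  g(b, b)   [R5 at 2]
5. g(b, b)  →  b   [R4 at ε]

Reduce t₂ = g(m(pair(g(g(a, b), b), a), g(e, b), pair(pair(e, a), a)), g(m(pair(a, a), pair(pair(b, e), e), pair(b, a)), b)):
1. g(m(pair(g(g(a, b), b), a), g(e, b), pair(pair(e, a), a)), g(m(pair(a, a), pair(pair(b, e), e), pair(b, a)), b))  →  g(m(pair(g(a, b), a), g(e, b), pair(pair(e, a), a)), g(m(pair(a, a), pair(pair(b, e), e), pair(b, a)), b))   [R4 at 1.1.1]
2. g(m(pair(g(a, b), a), g(e, b), pair(pair(e, a), a)), g(m(pair(a, a), pair(pair(b, e), e), pair(b, a)), b))  →  g(m(pair(a, a), g(e, b), pair(pair(e, a), a)), g(m(pair(a, a), pair(pair(b, e), e), pair(b, a)), b))   [R4 at 1.1.1]
3. g(m(pair(a, a), g(e, b), pair(pair(e, a), a)), g(m(pair(a, a), pair(pair(b, e), e), pair(b, a)), b))  →  g(b, g(m(pair(a, a), pair(pair(b, e), e), pair(b, a)), b))   [R5 at 1]
4. g(b, g(m(pair(a, a), pair(pair(b, e), e), pair(b, a)), b))  →  g(b, m(pair(a, a), pair(pair(b, e), e), pair(b, a)))   [R4 at 2]
5. g(b, m(pair(a, a), pair(pair(b, e), e), pair(b, a)))  →  g(b, b)   [R5 at 2]
6. g(b, b)  →  b   [R4 at ε]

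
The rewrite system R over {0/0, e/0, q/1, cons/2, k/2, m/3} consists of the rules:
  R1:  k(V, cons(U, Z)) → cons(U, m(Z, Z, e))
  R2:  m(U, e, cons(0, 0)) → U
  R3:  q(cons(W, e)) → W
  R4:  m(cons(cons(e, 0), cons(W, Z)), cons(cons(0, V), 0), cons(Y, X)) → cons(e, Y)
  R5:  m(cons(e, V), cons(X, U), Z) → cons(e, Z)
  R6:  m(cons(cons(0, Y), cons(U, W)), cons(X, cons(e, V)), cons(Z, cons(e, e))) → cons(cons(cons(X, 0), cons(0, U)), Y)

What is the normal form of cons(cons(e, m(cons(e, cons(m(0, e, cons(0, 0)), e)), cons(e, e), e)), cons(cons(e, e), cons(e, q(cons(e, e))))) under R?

cons(cons(e, cons(e, e)), cons(cons(e, e), cons(e, e)))

1. cons(cons(e, m(cons(e, cons(m(0, e, cons(0, 0)), e)), cons(e, e), e)), cons(cons(e, e), cons(e, q(cons(e, e)))))  →  cons(cons(e, cons(e, e)), cons(cons(e, e), cons(e, q(cons(e, e)))))   [R5 at 1.2]
2. cons(cons(e, cons(e, e)), cons(cons(e, e), cons(e, q(cons(e, e)))))  →  cons(cons(e, cons(e, e)), cons(cons(e, e), cons(e, e)))   [R3 at 2.2.2]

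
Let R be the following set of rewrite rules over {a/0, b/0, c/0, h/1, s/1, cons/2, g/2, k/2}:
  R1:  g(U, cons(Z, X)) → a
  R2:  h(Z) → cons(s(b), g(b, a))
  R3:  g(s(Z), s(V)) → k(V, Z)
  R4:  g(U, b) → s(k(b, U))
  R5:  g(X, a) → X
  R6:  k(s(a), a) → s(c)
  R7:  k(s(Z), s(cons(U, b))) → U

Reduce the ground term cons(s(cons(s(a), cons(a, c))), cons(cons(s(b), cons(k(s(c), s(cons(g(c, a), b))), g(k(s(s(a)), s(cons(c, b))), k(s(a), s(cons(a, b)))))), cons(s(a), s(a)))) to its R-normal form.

1. cons(s(cons(s(a), cons(a, c))), cons(cons(s(b), cons(k(s(c), s(cons(g(c, a), b))), g(k(s(s(a)), s(cons(c, b))), k(s(a), s(cons(a, b)))))), cons(s(a), s(a))))  →  cons(s(cons(s(a), cons(a, c))), cons(cons(s(b), cons(g(c, a), g(k(s(s(a)), s(cons(c, b))), k(s(a), s(cons(a, b)))))), cons(s(a), s(a))))   [R7 at 2.1.2.1]
2. cons(s(cons(s(a), cons(a, c))), cons(cons(s(b), cons(g(c, a), g(k(s(s(a)), s(cons(c, b))), k(s(a), s(cons(a, b)))))), cons(s(a), s(a))))  →  cons(s(cons(s(a), cons(a, c))), cons(cons(s(b), cons(c, g(k(s(s(a)), s(cons(c, b))), k(s(a), s(cons(a, b)))))), cons(s(a), s(a))))   [R5 at 2.1.2.1]
3. cons(s(cons(s(a), cons(a, c))), cons(cons(s(b), cons(c, g(k(s(s(a)), s(cons(c, b))), k(s(a), s(cons(a, b)))))), cons(s(a), s(a))))  →  cons(s(cons(s(a), cons(a, c))), cons(cons(s(b), cons(c, g(c, k(s(a), s(cons(a, b)))))), cons(s(a), s(a))))   [R7 at 2.1.2.2.1]
4. cons(s(cons(s(a), cons(a, c))), cons(cons(s(b), cons(c, g(c, k(s(a), s(cons(a, b)))))), cons(s(a), s(a))))  →  cons(s(cons(s(a), cons(a, c))), cons(cons(s(b), cons(c, g(c, a))), cons(s(a), s(a))))   [R7 at 2.1.2.2.2]
5. cons(s(cons(s(a), cons(a, c))), cons(cons(s(b), cons(c, g(c, a))), cons(s(a), s(a))))  →  cons(s(cons(s(a), cons(a, c))), cons(cons(s(b), cons(c, c)), cons(s(a), s(a))))   [R5 at 2.1.2.2]

cons(s(cons(s(a), cons(a, c))), cons(cons(s(b), cons(c, c)), cons(s(a), s(a))))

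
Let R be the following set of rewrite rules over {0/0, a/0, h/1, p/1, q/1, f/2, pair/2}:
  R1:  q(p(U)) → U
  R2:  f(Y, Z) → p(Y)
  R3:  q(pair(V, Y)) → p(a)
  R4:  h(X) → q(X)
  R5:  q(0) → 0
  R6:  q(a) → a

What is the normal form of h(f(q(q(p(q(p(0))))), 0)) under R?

0

1. h(f(q(q(p(q(p(0))))), 0))  →  q(f(q(q(p(q(p(0))))), 0))   [R4 at ε]
2. q(f(q(q(p(q(p(0))))), 0))  →  q(p(q(q(p(q(p(0)))))))   [R2 at 1]
3. q(p(q(q(p(q(p(0)))))))  →  q(q(p(q(p(0)))))   [R1 at ε]
4. q(q(p(q(p(0)))))  →  q(q(p(0)))   [R1 at 1]
5. q(q(p(0)))  →  q(0)   [R1 at 1]
6. q(0)  →  0   [R5 at ε]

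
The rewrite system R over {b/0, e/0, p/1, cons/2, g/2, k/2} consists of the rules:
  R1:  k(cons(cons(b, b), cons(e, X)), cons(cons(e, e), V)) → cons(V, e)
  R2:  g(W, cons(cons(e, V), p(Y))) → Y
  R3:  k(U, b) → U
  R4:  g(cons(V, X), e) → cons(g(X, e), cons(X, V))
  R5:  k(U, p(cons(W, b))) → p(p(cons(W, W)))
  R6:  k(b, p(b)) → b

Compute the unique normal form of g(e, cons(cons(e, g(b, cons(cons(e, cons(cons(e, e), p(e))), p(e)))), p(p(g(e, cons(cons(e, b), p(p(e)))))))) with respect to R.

1. g(e, cons(cons(e, g(b, cons(cons(e, cons(cons(e, e), p(e))), p(e)))), p(p(g(e, cons(cons(e, b), p(p(e))))))))  →  p(g(e, cons(cons(e, b), p(p(e)))))   [R2 at ε]
2. p(g(e, cons(cons(e, b), p(p(e)))))  →  p(p(e))   [R2 at 1]

p(p(e))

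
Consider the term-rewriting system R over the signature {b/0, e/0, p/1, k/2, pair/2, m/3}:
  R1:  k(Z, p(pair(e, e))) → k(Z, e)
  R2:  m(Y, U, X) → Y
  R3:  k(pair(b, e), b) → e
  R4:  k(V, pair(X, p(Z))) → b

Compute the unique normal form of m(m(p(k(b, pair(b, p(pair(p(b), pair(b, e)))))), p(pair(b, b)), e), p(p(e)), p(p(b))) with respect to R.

1. m(m(p(k(b, pair(b, p(pair(p(b), pair(b, e)))))), p(pair(b, b)), e), p(p(e)), p(p(b)))  →  m(p(k(b, pair(b, p(pair(p(b), pair(b, e)))))), p(pair(b, b)), e)   [R2 at ε]
2. m(p(k(b, pair(b, p(pair(p(b), pair(b, e)))))), p(pair(b, b)), e)  →  p(k(b, pair(b, p(pair(p(b), pair(b, e))))))   [R2 at ε]
3. p(k(b, pair(b, p(pair(p(b), pair(b, e))))))  →  p(b)   [R4 at 1]

p(b)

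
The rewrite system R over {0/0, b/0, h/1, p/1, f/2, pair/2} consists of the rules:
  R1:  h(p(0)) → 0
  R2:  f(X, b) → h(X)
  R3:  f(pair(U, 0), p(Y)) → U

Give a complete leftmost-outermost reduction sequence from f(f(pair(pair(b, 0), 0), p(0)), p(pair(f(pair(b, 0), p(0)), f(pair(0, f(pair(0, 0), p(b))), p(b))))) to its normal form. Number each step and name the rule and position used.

1. f(f(pair(pair(b, 0), 0), p(0)), p(pair(f(pair(b, 0), p(0)), f(pair(0, f(pair(0, 0), p(b))), p(b)))))  →  f(pair(b, 0), p(pair(f(pair(b, 0), p(0)), f(pair(0, f(pair(0, 0), p(b))), p(b)))))   [R3 at 1]
2. f(pair(b, 0), p(pair(f(pair(b, 0), p(0)), f(pair(0, f(pair(0, 0), p(b))), p(b)))))  →  b   [R3 at ε]

b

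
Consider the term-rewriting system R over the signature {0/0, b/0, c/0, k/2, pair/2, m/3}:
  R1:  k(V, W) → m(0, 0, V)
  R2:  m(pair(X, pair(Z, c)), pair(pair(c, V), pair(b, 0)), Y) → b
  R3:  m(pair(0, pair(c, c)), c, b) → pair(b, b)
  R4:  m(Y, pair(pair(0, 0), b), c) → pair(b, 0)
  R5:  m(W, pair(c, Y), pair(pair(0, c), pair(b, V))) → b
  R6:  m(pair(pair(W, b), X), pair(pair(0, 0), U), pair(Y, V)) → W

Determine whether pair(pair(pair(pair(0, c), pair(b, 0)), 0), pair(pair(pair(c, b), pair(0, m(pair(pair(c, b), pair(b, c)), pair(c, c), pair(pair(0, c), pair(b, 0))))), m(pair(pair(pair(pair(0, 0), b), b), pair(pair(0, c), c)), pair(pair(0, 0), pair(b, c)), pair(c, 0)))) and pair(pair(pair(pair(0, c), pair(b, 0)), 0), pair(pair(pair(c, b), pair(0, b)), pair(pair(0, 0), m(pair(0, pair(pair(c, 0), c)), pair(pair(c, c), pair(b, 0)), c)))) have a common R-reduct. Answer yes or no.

Reduce t₁ = pair(pair(pair(pair(0, c), pair(b, 0)), 0), pair(pair(pair(c, b), pair(0, m(pair(pair(c, b), pair(b, c)), pair(c, c), pair(pair(0, c), pair(b, 0))))), m(pair(pair(pair(pair(0, 0), b), b), pair(pair(0, c), c)), pair(pair(0, 0), pair(b, c)), pair(c, 0)))):
1. pair(pair(pair(pair(0, c), pair(b, 0)), 0), pair(pair(pair(c, b), pair(0, m(pair(pair(c, b), pair(b, c)), pair(c, c), pair(pair(0, c), pair(b, 0))))), m(pair(pair(pair(pair(0, 0), b), b), pair(pair(0, c), c)), pair(pair(0, 0), pair(b, c)), pair(c, 0))))  →  pair(pair(pair(pair(0, c), pair(b, 0)), 0), pair(pair(pair(c, b), pair(0, b)), m(pair(pair(pair(pair(0, 0), b), b), pair(pair(0, c), c)), pair(pair(0, 0), pair(b, c)), pair(c, 0))))   [R5 at 2.1.2.2]
2. pair(pair(pair(pair(0, c), pair(b, 0)), 0), pair(pair(pair(c, b), pair(0, b)), m(pair(pair(pair(pair(0, 0), b), b), pair(pair(0, c), c)), pair(pair(0, 0), pair(b, c)), pair(c, 0))))  →  pair(pair(pair(pair(0, c), pair(b, 0)), 0), pair(pair(pair(c, b), pair(0, b)), pair(pair(0, 0), b)))   [R6 at 2.2]

Reduce t₂ = pair(pair(pair(pair(0, c), pair(b, 0)), 0), pair(pair(pair(c, b), pair(0, b)), pair(pair(0, 0), m(pair(0, pair(pair(c, 0), c)), pair(pair(c, c), pair(b, 0)), c)))):
1. pair(pair(pair(pair(0, c), pair(b, 0)), 0), pair(pair(pair(c, b), pair(0, b)), pair(pair(0, 0), m(pair(0, pair(pair(c, 0), c)), pair(pair(c, c), pair(b, 0)), c))))  →  pair(pair(pair(pair(0, c), pair(b, 0)), 0), pair(pair(pair(c, b), pair(0, b)), pair(pair(0, 0), b)))   [R2 at 2.2.2]

yes — NF(t₁) = pair(pair(pair(pair(0, c), pair(b, 0)), 0), pair(pair(pair(c, b), pair(0, b)), pair(pair(0, 0), b))), NF(t₂) = pair(pair(pair(pair(0, c), pair(b, 0)), 0), pair(pair(pair(c, b), pair(0, b)), pair(pair(0, 0), b)))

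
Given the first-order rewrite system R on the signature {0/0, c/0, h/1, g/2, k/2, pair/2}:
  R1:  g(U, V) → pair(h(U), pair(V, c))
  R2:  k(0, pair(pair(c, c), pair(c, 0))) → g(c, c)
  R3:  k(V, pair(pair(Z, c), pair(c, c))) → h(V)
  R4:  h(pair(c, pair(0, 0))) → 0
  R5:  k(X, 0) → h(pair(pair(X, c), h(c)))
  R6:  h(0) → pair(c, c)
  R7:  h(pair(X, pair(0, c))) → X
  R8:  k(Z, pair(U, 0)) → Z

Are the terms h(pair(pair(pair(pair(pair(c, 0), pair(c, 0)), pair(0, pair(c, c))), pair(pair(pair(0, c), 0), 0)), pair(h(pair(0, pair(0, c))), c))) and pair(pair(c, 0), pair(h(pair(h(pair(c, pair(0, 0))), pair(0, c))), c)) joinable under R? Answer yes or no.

Reduce t₁ = h(pair(pair(pair(pair(pair(c, 0), pair(c, 0)), pair(0, pair(c, c))), pair(pair(pair(0, c), 0), 0)), pair(h(pair(0, pair(0, c))), c))):
1. h(pair(pair(pair(pair(pair(c, 0), pair(c, 0)), pair(0, pair(c, c))), pair(pair(pair(0, c), 0), 0)), pair(h(pair(0, pair(0, c))), c)))  →  h(pair(pair(pair(pair(pair(c, 0), pair(c, 0)), pair(0, pair(c, c))), pair(pair(pair(0, c), 0), 0)), pair(0, c)))   [R7 at 1.2.1]
2. h(pair(pair(pair(pair(pair(c, 0), pair(c, 0)), pair(0, pair(c, c))), pair(pair(pair(0, c), 0), 0)), pair(0, c)))  →  pair(pair(pair(pair(c, 0), pair(c, 0)), pair(0, pair(c, c))), pair(pair(pair(0, c), 0), 0))   [R7 at ε]

Reduce t₂ = pair(pair(c, 0), pair(h(pair(h(pair(c, pair(0, 0))), pair(0, c))), c)):
1. pair(pair(c, 0), pair(h(pair(h(pair(c, pair(0, 0))), pair(0, c))), c))  →  pair(pair(c, 0), pair(h(pair(c, pair(0, 0))), c))   [R7 at 2.1]
2. pair(pair(c, 0), pair(h(pair(c, pair(0, 0))), c))  →  pair(pair(c, 0), pair(0, c))   [R4 at 2.1]

no — NF(t₁) = pair(pair(pair(pair(c, 0), pair(c, 0)), pair(0, pair(c, c))), pair(pair(pair(0, c), 0), 0)), NF(t₂) = pair(pair(c, 0), pair(0, c))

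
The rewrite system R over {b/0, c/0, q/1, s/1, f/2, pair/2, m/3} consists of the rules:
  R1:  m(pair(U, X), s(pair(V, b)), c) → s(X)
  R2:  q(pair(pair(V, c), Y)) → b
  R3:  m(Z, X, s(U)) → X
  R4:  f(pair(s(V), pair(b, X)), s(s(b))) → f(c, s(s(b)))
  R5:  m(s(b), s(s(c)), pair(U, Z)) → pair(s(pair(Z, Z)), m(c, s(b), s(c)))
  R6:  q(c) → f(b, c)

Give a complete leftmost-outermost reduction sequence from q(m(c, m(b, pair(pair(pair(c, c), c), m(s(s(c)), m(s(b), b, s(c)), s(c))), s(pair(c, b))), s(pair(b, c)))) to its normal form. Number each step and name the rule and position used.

b

1. q(m(c, m(b, pair(pair(pair(c, c), c), m(s(s(c)), m(s(b), b, s(c)), s(c))), s(pair(c, b))), s(pair(b, c))))  →  q(m(b, pair(pair(pair(c, c), c), m(s(s(c)), m(s(b), b, s(c)), s(c))), s(pair(c, b))))   [R3 at 1]
2. q(m(b, pair(pair(pair(c, c), c), m(s(s(c)), m(s(b), b, s(c)), s(c))), s(pair(c, b))))  →  q(pair(pair(pair(c, c), c), m(s(s(c)), m(s(b), b, s(c)), s(c))))   [R3 at 1]
3. q(pair(pair(pair(c, c), c), m(s(s(c)), m(s(b), b, s(c)), s(c))))  →  b   [R2 at ε]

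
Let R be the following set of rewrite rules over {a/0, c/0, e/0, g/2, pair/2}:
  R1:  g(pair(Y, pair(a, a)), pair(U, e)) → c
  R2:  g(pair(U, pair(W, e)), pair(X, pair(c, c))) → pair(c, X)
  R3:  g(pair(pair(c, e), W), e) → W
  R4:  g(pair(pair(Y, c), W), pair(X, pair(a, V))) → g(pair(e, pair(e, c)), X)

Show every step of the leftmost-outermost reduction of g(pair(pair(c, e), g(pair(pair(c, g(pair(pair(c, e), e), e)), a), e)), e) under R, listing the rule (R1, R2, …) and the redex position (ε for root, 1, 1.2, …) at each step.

a

1. g(pair(pair(c, e), g(pair(pair(c, g(pair(pair(c, e), e), e)), a), e)), e)  →  g(pair(pair(c, g(pair(pair(c, e), e), e)), a), e)   [R3 at ε]
2. g(pair(pair(c, g(pair(pair(c, e), e), e)), a), e)  →  g(pair(pair(c, e), a), e)   [R3 at 1.1.2]
3. g(pair(pair(c, e), a), e)  →  a   [R3 at ε]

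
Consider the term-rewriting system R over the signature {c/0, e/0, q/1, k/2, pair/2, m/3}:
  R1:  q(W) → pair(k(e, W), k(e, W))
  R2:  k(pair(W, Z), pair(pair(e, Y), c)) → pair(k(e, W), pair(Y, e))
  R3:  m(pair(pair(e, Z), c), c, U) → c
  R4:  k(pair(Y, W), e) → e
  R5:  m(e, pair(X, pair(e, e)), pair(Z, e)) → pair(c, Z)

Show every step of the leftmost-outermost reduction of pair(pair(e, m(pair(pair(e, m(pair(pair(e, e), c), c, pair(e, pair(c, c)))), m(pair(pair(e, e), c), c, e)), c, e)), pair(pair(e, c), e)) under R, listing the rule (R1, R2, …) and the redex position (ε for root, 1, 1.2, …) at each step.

pair(pair(e, c), pair(pair(e, c), e))

1. pair(pair(e, m(pair(pair(e, m(pair(pair(e, e), c), c, pair(e, pair(c, c)))), m(pair(pair(e, e), c), c, e)), c, e)), pair(pair(e, c), e))  →  pair(pair(e, m(pair(pair(e, c), m(pair(pair(e, e), c), c, e)), c, e)), pair(pair(e, c), e))   [R3 at 1.2.1.1.2]
2. pair(pair(e, m(pair(pair(e, c), m(pair(pair(e, e), c), c, e)), c, e)), pair(pair(e, c), e))  →  pair(pair(e, m(pair(pair(e, c), c), c, e)), pair(pair(e, c), e))   [R3 at 1.2.1.2]
3. pair(pair(e, m(pair(pair(e, c), c), c, e)), pair(pair(e, c), e))  →  pair(pair(e, c), pair(pair(e, c), e))   [R3 at 1.2]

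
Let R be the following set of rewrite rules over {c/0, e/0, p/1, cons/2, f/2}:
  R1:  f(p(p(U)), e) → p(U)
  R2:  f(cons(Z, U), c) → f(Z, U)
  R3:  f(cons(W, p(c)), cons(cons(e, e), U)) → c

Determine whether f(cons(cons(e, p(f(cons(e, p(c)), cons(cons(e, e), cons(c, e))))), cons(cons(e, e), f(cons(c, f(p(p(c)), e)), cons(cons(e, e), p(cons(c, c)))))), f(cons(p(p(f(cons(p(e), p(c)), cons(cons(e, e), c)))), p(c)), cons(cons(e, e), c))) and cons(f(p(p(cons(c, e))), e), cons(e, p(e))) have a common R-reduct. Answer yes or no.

no — NF(t₁) = c, NF(t₂) = cons(p(cons(c, e)), cons(e, p(e)))

Reduce t₁ = f(cons(cons(e, p(f(cons(e, p(c)), cons(cons(e, e), cons(c, e))))), cons(cons(e, e), f(cons(c, f(p(p(c)), e)), cons(cons(e, e), p(cons(c, c)))))), f(cons(p(p(f(cons(p(e), p(c)), cons(cons(e, e), c)))), p(c)), cons(cons(e, e), c))):
1. f(cons(cons(e, p(f(cons(e, p(c)), cons(cons(e, e), cons(c, e))))), cons(cons(e, e), f(cons(c, f(p(p(c)), e)), cons(cons(e, e), p(cons(c, c)))))), f(cons(p(p(f(cons(p(e), p(c)), cons(cons(e, e), c)))), p(c)), cons(cons(e, e), c)))  →  f(cons(cons(e, p(c)), cons(cons(e, e), f(cons(c, f(p(p(c)), e)), cons(cons(e, e), p(cons(c, c)))))), f(cons(p(p(f(cons(p(e), p(c)), cons(cons(e, e), c)))), p(c)), cons(cons(e, e), c)))   [R3 at 1.1.2.1]
2. f(cons(cons(e, p(c)), cons(cons(e, e), f(cons(c, f(p(p(c)), e)), cons(cons(e, e), p(cons(c, c)))))), f(cons(p(p(f(cons(p(e), p(c)), cons(cons(e, e), c)))), p(c)), cons(cons(e, e), c)))  →  f(cons(cons(e, p(c)), cons(cons(e, e), f(cons(c, p(c)), cons(cons(e, e), p(cons(c, c)))))), f(cons(p(p(f(cons(p(e), p(c)), cons(cons(e, e), c)))), p(c)), cons(cons(e, e), c)))   [R1 at 1.2.2.1.2]
3. f(cons(cons(e, p(c)), cons(cons(e, e), f(cons(c, p(c)), cons(cons(e, e), p(cons(c, c)))))), f(cons(p(p(f(cons(p(e), p(c)), cons(cons(e, e), c)))), p(c)), cons(cons(e, e), c)))  →  f(cons(cons(e, p(c)), cons(cons(e, e), c)), f(cons(p(p(f(cons(p(e), p(c)), cons(cons(e, e), c)))), p(c)), cons(cons(e, e), c)))   [R3 at 1.2.2]
4. f(cons(cons(e, p(c)), cons(cons(e, e), c)), f(cons(p(p(f(cons(p(e), p(c)), cons(cons(e, e), c)))), p(c)), cons(cons(e, e), c)))  →  f(cons(cons(e, p(c)), cons(cons(e, e), c)), c)   [R3 at 2]
5. f(cons(cons(e, p(c)), cons(cons(e, e), c)), c)  →  f(cons(e, p(c)), cons(cons(e, e), c))   [R2 at ε]
6. f(cons(e, p(c)), cons(cons(e, e), c))  →  c   [R3 at ε]

Reduce t₂ = cons(f(p(p(cons(c, e))), e), cons(e, p(e))):
1. cons(f(p(p(cons(c, e))), e), cons(e, p(e)))  →  cons(p(cons(c, e)), cons(e, p(e)))   [R1 at 1]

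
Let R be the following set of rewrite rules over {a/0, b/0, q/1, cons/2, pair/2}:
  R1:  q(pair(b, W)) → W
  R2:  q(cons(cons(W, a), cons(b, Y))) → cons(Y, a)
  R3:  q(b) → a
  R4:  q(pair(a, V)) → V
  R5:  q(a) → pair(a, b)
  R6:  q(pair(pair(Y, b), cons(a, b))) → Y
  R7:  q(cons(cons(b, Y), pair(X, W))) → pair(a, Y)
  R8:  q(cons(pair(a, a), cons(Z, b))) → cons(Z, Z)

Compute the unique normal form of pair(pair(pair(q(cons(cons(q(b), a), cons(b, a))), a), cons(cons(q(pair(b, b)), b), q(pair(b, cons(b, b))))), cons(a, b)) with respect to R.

pair(pair(pair(cons(a, a), a), cons(cons(b, b), cons(b, b))), cons(a, b))

1. pair(pair(pair(q(cons(cons(q(b), a), cons(b, a))), a), cons(cons(q(pair(b, b)), b), q(pair(b, cons(b, b))))), cons(a, b))  →  pair(pair(pair(cons(a, a), a), cons(cons(q(pair(b, b)), b), q(pair(b, cons(b, b))))), cons(a, b))   [R2 at 1.1.1]
2. pair(pair(pair(cons(a, a), a), cons(cons(q(pair(b, b)), b), q(pair(b, cons(b, b))))), cons(a, b))  →  pair(pair(pair(cons(a, a), a), cons(cons(b, b), q(pair(b, cons(b, b))))), cons(a, b))   [R1 at 1.2.1.1]
3. pair(pair(pair(cons(a, a), a), cons(cons(b, b), q(pair(b, cons(b, b))))), cons(a, b))  →  pair(pair(pair(cons(a, a), a), cons(cons(b, b), cons(b, b))), cons(a, b))   [R1 at 1.2.2]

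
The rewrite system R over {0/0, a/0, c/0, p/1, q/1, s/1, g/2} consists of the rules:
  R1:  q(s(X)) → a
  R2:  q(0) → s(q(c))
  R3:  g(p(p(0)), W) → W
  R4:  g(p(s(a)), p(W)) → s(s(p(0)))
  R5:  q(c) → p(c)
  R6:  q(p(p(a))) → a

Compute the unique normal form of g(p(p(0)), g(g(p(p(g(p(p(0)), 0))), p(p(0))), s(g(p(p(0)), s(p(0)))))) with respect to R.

1. g(p(p(0)), g(g(p(p(g(p(p(0)), 0))), p(p(0))), s(g(p(p(0)), s(p(0))))))  →  g(g(p(p(g(p(p(0)), 0))), p(p(0))), s(g(p(p(0)), s(p(0)))))   [R3 at ε]
2. g(g(p(p(g(p(p(0)), 0))), p(p(0))), s(g(p(p(0)), s(p(0)))))  →  g(g(p(p(0)), p(p(0))), s(g(p(p(0)), s(p(0)))))   [R3 at 1.1.1.1]
3. g(g(p(p(0)), p(p(0))), s(g(p(p(0)), s(p(0)))))  →  g(p(p(0)), s(g(p(p(0)), s(p(0)))))   [R3 at 1]
4. g(p(p(0)), s(g(p(p(0)), s(p(0)))))  →  s(g(p(p(0)), s(p(0))))   [R3 at ε]
5. s(g(p(p(0)), s(p(0))))  →  s(s(p(0)))   [R3 at 1]

s(s(p(0)))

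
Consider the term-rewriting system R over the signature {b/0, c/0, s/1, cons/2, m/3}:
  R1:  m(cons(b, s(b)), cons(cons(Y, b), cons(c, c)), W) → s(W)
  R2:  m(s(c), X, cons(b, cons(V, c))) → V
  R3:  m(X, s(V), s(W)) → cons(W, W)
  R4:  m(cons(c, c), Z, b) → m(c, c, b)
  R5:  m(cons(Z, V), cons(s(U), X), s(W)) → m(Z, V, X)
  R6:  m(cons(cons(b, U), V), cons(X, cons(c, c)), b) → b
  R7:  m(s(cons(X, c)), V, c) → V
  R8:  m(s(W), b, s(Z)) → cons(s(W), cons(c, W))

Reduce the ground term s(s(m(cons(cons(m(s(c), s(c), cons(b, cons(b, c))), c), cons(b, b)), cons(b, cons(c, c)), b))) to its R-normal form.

s(s(b))

1. s(s(m(cons(cons(m(s(c), s(c), cons(b, cons(b, c))), c), cons(b, b)), cons(b, cons(c, c)), b)))  →  s(s(m(cons(cons(b, c), cons(b, b)), cons(b, cons(c, c)), b)))   [R2 at 1.1.1.1.1]
2. s(s(m(cons(cons(b, c), cons(b, b)), cons(b, cons(c, c)), b)))  →  s(s(b))   [R6 at 1.1]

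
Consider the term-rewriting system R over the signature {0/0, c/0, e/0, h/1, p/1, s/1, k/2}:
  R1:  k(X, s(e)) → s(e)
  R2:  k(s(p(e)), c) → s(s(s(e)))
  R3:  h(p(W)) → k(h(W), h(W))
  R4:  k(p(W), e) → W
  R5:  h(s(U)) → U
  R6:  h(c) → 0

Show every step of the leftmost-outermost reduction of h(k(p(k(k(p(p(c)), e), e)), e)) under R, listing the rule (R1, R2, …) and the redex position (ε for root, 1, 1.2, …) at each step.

1. h(k(p(k(k(p(p(c)), e), e)), e))  →  h(k(k(p(p(c)), e), e))   [R4 at 1]
2. h(k(k(p(p(c)), e), e))  →  h(k(p(c), e))   [R4 at 1.1]
3. h(k(p(c), e))  →  h(c)   [R4 at 1]
4. h(c)  →  0   [R6 at ε]

0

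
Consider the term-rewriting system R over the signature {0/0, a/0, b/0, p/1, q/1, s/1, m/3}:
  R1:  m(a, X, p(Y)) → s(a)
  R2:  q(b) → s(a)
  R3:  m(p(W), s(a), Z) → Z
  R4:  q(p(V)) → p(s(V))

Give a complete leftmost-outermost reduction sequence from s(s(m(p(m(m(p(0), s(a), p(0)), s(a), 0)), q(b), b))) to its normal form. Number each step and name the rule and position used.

s(s(b))

1. s(s(m(p(m(m(p(0), s(a), p(0)), s(a), 0)), q(b), b)))  →  s(s(m(p(m(p(0), s(a), 0)), q(b), b)))   [R3 at 1.1.1.1.1]
2. s(s(m(p(m(p(0), s(a), 0)), q(b), b)))  →  s(s(m(p(0), q(b), b)))   [R3 at 1.1.1.1]
3. s(s(m(p(0), q(b), b)))  →  s(s(m(p(0), s(a), b)))   [R2 at 1.1.2]
4. s(s(m(p(0), s(a), b)))  →  s(s(b))   [R3 at 1.1]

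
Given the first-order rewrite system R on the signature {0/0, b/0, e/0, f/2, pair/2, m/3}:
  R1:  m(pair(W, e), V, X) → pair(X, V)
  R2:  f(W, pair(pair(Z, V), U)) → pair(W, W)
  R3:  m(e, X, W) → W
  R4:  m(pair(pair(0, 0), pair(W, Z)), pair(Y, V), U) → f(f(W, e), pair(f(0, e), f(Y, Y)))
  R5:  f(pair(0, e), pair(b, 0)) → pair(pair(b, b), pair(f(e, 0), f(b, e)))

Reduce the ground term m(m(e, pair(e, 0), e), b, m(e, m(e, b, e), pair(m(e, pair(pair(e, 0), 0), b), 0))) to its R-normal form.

pair(b, 0)

1. m(m(e, pair(e, 0), e), b, m(e, m(e, b, e), pair(m(e, pair(pair(e, 0), 0), b), 0)))  →  m(e, b, m(e, m(e, b, e), pair(m(e, pair(pair(e, 0), 0), b), 0)))   [R3 at 1]
2. m(e, b, m(e, m(e, b, e), pair(m(e, pair(pair(e, 0), 0), b), 0)))  →  m(e, m(e, b, e), pair(m(e, pair(pair(e, 0), 0), b), 0))   [R3 at ε]
3. m(e, m(e, b, e), pair(m(e, pair(pair(e, 0), 0), b), 0))  →  pair(m(e, pair(pair(e, 0), 0), b), 0)   [R3 at ε]
4. pair(m(e, pair(pair(e, 0), 0), b), 0)  →  pair(b, 0)   [R3 at 1]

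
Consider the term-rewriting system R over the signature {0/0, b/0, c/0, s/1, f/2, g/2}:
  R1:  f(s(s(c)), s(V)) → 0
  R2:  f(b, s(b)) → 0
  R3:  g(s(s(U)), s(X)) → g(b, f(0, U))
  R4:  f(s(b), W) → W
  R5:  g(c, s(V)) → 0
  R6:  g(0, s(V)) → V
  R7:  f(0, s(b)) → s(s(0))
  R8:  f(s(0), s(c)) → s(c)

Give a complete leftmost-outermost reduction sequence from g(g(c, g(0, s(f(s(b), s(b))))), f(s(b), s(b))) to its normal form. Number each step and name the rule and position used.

b

1. g(g(c, g(0, s(f(s(b), s(b))))), f(s(b), s(b)))  →  g(g(c, f(s(b), s(b))), f(s(b), s(b)))   [R6 at 1.2]
2. g(g(c, f(s(b), s(b))), f(s(b), s(b)))  →  g(g(c, s(b)), f(s(b), s(b)))   [R4 at 1.2]
3. g(g(c, s(b)), f(s(b), s(b)))  →  g(0, f(s(b), s(b)))   [R5 at 1]
4. g(0, f(s(b), s(b)))  →  g(0, s(b))   [R4 at 2]
5. g(0, s(b))  →  b   [R6 at ε]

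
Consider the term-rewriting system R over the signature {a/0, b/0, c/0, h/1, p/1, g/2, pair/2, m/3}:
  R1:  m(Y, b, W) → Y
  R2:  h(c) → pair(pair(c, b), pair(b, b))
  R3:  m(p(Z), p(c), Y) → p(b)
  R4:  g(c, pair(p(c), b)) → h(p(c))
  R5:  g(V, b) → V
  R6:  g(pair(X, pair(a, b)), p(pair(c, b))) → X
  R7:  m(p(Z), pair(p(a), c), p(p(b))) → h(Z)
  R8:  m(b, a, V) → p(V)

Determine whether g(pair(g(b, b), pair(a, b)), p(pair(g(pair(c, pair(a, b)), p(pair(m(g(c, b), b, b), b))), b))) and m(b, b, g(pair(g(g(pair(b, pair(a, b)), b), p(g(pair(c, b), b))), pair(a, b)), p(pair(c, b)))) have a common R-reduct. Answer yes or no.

Reduce t₁ = g(pair(g(b, b), pair(a, b)), p(pair(g(pair(c, pair(a, b)), p(pair(m(g(c, b), b, b), b))), b))):
1. g(pair(g(b, b), pair(a, b)), p(pair(g(pair(c, pair(a, b)), p(pair(m(g(c, b), b, b), b))), b)))  →  g(pair(b, pair(a, b)), p(pair(g(pair(c, pair(a, b)), p(pair(m(g(c, b), b, b), b))), b)))   [R5 at 1.1]
2. g(pair(b, pair(a, b)), p(pair(g(pair(c, pair(a, b)), p(pair(m(g(c, b), b, b), b))), b)))  →  g(pair(b, pair(a, b)), p(pair(g(pair(c, pair(a, b)), p(pair(g(c, b), b))), b)))   [R1 at 2.1.1.2.1.1]
3. g(pair(b, pair(a, b)), p(pair(g(pair(c, pair(a, b)), p(pair(g(c, b), b))), b)))  →  g(pair(b, pair(a, b)), p(pair(g(pair(c, pair(a, b)), p(pair(c, b))), b)))   [R5 at 2.1.1.2.1.1]
4. g(pair(b, pair(a, b)), p(pair(g(pair(c, pair(a, b)), p(pair(c, b))), b)))  →  g(pair(b, pair(a, b)), p(pair(c, b)))   [R6 at 2.1.1]
5. g(pair(b, pair(a, b)), p(pair(c, b)))  →  b   [R6 at ε]

Reduce t₂ = m(b, b, g(pair(g(g(pair(b, pair(a, b)), b), p(g(pair(c, b), b))), pair(a, b)), p(pair(c, b)))):
1. m(b, b, g(pair(g(g(pair(b, pair(a, b)), b), p(g(pair(c, b), b))), pair(a, b)), p(pair(c, b))))  →  b   [R1 at ε]

yes — NF(t₁) = b, NF(t₂) = b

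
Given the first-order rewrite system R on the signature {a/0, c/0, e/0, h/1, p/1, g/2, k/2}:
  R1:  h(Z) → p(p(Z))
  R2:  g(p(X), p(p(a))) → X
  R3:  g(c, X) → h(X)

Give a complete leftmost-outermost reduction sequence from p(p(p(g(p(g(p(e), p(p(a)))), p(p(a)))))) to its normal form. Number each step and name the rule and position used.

p(p(p(e)))

1. p(p(p(g(p(g(p(e), p(p(a)))), p(p(a))))))  →  p(p(p(g(p(e), p(p(a))))))   [R2 at 1.1.1]
2. p(p(p(g(p(e), p(p(a))))))  →  p(p(p(e)))   [R2 at 1.1.1]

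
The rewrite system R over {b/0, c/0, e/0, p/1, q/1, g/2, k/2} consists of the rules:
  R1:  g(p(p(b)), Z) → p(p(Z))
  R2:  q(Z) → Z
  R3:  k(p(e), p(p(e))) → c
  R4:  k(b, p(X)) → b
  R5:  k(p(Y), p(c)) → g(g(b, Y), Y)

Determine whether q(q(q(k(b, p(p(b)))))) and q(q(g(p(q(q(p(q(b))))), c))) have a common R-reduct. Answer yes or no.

Reduce t₁ = q(q(q(k(b, p(p(b)))))):
1. q(q(q(k(b, p(p(b))))))  →  q(q(k(b, p(p(b)))))   [R2 at ε]
2. q(q(k(b, p(p(b)))))  →  q(k(b, p(p(b))))   [R2 at ε]
3. q(k(b, p(p(b))))  →  k(b, p(p(b)))   [R2 at ε]
4. k(b, p(p(b)))  →  b   [R4 at ε]

Reduce t₂ = q(q(g(p(q(q(p(q(b))))), c))):
1. q(q(g(p(q(q(p(q(b))))), c)))  →  q(g(p(q(q(p(q(b))))), c))   [R2 at ε]
2. q(g(p(q(q(p(q(b))))), c))  →  g(p(q(q(p(q(b))))), c)   [R2 at ε]
3. g(p(q(q(p(q(b))))), c)  →  g(p(q(p(q(b)))), c)   [R2 at 1.1]
4. g(p(q(p(q(b)))), c)  →  g(p(p(q(b))), c)   [R2 at 1.1]
5. g(p(p(q(b))), c)  →  g(p(p(b)), c)   [R2 at 1.1.1]
6. g(p(p(b)), c)  →  p(p(c))   [R1 at ε]

no — NF(t₁) = b, NF(t₂) = p(p(c))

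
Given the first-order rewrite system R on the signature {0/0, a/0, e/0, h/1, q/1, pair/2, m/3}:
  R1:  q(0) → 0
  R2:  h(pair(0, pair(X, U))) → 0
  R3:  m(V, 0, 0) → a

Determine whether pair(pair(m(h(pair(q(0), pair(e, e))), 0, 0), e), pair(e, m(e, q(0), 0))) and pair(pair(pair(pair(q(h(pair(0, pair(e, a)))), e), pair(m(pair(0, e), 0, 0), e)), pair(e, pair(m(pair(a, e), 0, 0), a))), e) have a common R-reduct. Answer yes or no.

Reduce t₁ = pair(pair(m(h(pair(q(0), pair(e, e))), 0, 0), e), pair(e, m(e, q(0), 0))):
1. pair(pair(m(h(pair(q(0), pair(e, e))), 0, 0), e), pair(e, m(e, q(0), 0)))  →  pair(pair(a, e), pair(e, m(e, q(0), 0)))   [R3 at 1.1]
2. pair(pair(a, e), pair(e, m(e, q(0), 0)))  →  pair(pair(a, e), pair(e, m(e, 0, 0)))   [R1 at 2.2.2]
3. pair(pair(a, e), pair(e, m(e, 0, 0)))  →  pair(pair(a, e), pair(e, a))   [R3 at 2.2]

Reduce t₂ = pair(pair(pair(pair(q(h(pair(0, pair(e, a)))), e), pair(m(pair(0, e), 0, 0), e)), pair(e, pair(m(pair(a, e), 0, 0), a))), e):
1. pair(pair(pair(pair(q(h(pair(0, pair(e, a)))), e), pair(m(pair(0, e), 0, 0), e)), pair(e, pair(m(pair(a, e), 0, 0), a))), e)  →  pair(pair(pair(pair(q(0), e), pair(m(pair(0, e), 0, 0), e)), pair(e, pair(m(pair(a, e), 0, 0), a))), e)   [R2 at 1.1.1.1.1]
2. pair(pair(pair(pair(q(0), e), pair(m(pair(0, e), 0, 0), e)), pair(e, pair(m(pair(a, e), 0, 0), a))), e)  →  pair(pair(pair(pair(0, e), pair(m(pair(0, e), 0, 0), e)), pair(e, pair(m(pair(a, e), 0, 0), a))), e)   [R1 at 1.1.1.1]
3. pair(pair(pair(pair(0, e), pair(m(pair(0, e), 0, 0), e)), pair(e, pair(m(pair(a, e), 0, 0), a))), e)  →  pair(pair(pair(pair(0, e), pair(a, e)), pair(e, pair(m(pair(a, e), 0, 0), a))), e)   [R3 at 1.1.2.1]
4. pair(pair(pair(pair(0, e), pair(a, e)), pair(e, pair(m(pair(a, e), 0, 0), a))), e)  →  pair(pair(pair(pair(0, e), pair(a, e)), pair(e, pair(a, a))), e)   [R3 at 1.2.2.1]

no — NF(t₁) = pair(pair(a, e), pair(e, a)), NF(t₂) = pair(pair(pair(pair(0, e), pair(a, e)), pair(e, pair(a, a))), e)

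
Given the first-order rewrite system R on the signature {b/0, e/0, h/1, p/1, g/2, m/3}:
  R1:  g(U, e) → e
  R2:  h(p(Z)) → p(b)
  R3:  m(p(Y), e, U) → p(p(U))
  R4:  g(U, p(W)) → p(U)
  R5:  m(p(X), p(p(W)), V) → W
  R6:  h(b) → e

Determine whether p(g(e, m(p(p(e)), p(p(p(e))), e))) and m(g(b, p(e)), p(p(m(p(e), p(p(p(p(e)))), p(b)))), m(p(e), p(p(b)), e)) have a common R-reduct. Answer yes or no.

Reduce t₁ = p(g(e, m(p(p(e)), p(p(p(e))), e))):
1. p(g(e, m(p(p(e)), p(p(p(e))), e)))  →  p(g(e, p(e)))   [R5 at 1.2]
2. p(g(e, p(e)))  →  p(p(e))   [R4 at 1]

Reduce t₂ = m(g(b, p(e)), p(p(m(p(e), p(p(p(p(e)))), p(b)))), m(p(e), p(p(b)), e)):
1. m(g(b, p(e)), p(p(m(p(e), p(p(p(p(e)))), p(b)))), m(p(e), p(p(b)), e))  →  m(p(b), p(p(m(p(e), p(p(p(p(e)))), p(b)))), m(p(e), p(p(b)), e))   [R4 at 1]
2. m(p(b), p(p(m(p(e), p(p(p(p(e)))), p(b)))), m(p(e), p(p(b)), e))  →  m(p(e), p(p(p(p(e)))), p(b))   [R5 at ε]
3. m(p(e), p(p(p(p(e)))), p(b))  →  p(p(e))   [R5 at ε]

yes — NF(t₁) = p(p(e)), NF(t₂) = p(p(e))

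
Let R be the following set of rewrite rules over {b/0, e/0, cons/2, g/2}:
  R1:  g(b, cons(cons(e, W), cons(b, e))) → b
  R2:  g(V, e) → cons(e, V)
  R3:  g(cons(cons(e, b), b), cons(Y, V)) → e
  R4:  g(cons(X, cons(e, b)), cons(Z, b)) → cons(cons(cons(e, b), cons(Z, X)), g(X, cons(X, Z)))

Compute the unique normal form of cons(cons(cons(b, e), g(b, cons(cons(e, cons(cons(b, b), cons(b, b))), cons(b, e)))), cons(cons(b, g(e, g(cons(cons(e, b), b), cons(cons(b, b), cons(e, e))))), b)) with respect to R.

1. cons(cons(cons(b, e), g(b, cons(cons(e, cons(cons(b, b), cons(b, b))), cons(b, e)))), cons(cons(b, g(e, g(cons(cons(e, b), b), cons(cons(b, b), cons(e, e))))), b))  →  cons(cons(cons(b, e), b), cons(cons(b, g(e, g(cons(cons(e, b), b), cons(cons(b, b), cons(e, e))))), b))   [R1 at 1.2]
2. cons(cons(cons(b, e), b), cons(cons(b, g(e, g(cons(cons(e, b), b), cons(cons(b, b), cons(e, e))))), b))  →  cons(cons(cons(b, e), b), cons(cons(b, g(e, e)), b))   [R3 at 2.1.2.2]
3. cons(cons(cons(b, e), b), cons(cons(b, g(e, e)), b))  →  cons(cons(cons(b, e), b), cons(cons(b, cons(e, e)), b))   [R2 at 2.1.2]

cons(cons(cons(b, e), b), cons(cons(b, cons(e, e)), b))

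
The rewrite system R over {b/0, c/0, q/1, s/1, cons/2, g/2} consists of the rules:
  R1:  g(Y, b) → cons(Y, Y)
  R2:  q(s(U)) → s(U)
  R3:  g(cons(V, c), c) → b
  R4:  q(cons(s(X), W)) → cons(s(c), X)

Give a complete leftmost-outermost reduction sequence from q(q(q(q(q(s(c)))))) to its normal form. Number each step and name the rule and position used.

s(c)

1. q(q(q(q(q(s(c))))))  →  q(q(q(q(s(c)))))   [R2 at 1.1.1.1]
2. q(q(q(q(s(c)))))  →  q(q(q(s(c))))   [R2 at 1.1.1]
3. q(q(q(s(c))))  →  q(q(s(c)))   [R2 at 1.1]
4. q(q(s(c)))  →  q(s(c))   [R2 at 1]
5. q(s(c))  →  s(c)   [R2 at ε]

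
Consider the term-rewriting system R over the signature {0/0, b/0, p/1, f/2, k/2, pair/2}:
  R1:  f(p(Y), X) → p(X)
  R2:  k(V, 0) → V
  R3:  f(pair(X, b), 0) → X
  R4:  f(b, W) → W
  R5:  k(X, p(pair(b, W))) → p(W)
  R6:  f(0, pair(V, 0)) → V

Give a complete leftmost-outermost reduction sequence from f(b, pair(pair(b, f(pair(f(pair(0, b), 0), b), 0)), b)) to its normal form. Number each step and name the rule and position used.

pair(pair(b, 0), b)

1. f(b, pair(pair(b, f(pair(f(pair(0, b), 0), b), 0)), b))  →  pair(pair(b, f(pair(f(pair(0, b), 0), b), 0)), b)   [R4 at ε]
2. pair(pair(b, f(pair(f(pair(0, b), 0), b), 0)), b)  →  pair(pair(b, f(pair(0, b), 0)), b)   [R3 at 1.2]
3. pair(pair(b, f(pair(0, b), 0)), b)  →  pair(pair(b, 0), b)   [R3 at 1.2]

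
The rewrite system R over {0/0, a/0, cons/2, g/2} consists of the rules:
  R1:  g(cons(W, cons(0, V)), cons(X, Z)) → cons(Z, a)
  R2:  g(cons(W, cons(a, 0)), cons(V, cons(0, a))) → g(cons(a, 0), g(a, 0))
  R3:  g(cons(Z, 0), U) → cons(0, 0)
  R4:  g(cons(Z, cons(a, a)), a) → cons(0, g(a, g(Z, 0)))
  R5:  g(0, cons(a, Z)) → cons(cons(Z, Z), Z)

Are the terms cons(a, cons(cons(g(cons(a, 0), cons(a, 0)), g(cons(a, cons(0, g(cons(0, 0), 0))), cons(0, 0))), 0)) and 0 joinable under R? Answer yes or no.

Reduce t₁ = cons(a, cons(cons(g(cons(a, 0), cons(a, 0)), g(cons(a, cons(0, g(cons(0, 0), 0))), cons(0, 0))), 0)):
1. cons(a, cons(cons(g(cons(a, 0), cons(a, 0)), g(cons(a, cons(0, g(cons(0, 0), 0))), cons(0, 0))), 0))  →  cons(a, cons(cons(cons(0, 0), g(cons(a, cons(0, g(cons(0, 0), 0))), cons(0, 0))), 0))   [R3 at 2.1.1]
2. cons(a, cons(cons(cons(0, 0), g(cons(a, cons(0, g(cons(0, 0), 0))), cons(0, 0))), 0))  →  cons(a, cons(cons(cons(0, 0), cons(0, a)), 0))   [R1 at 2.1.2]

Reduce t₂ = 0:

no — NF(t₁) = cons(a, cons(cons(cons(0, 0), cons(0, a)), 0)), NF(t₂) = 0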